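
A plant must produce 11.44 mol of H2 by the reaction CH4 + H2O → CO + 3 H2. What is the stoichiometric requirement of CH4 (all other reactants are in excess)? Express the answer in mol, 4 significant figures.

3.813 mol

n(H2) = 11.44 mol
n(CH4) = (1/3) × 11.44 = 3.813 mol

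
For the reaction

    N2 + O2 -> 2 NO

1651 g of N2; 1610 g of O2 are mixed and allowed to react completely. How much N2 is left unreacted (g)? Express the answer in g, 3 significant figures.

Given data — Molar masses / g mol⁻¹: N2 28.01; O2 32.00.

242 g

n(N2) = 1651 / 28.01 = 58.94 mol
n(O2) = 1610 / 32.00 = 50.31 mol
n/ν → N2: 58.94, O2: 50.31; O2 is limiting.
N2 consumed = (1/1) × 50.31 = 50.31 mol
N2 remaining = 58.94 − 50.31 = 8.630 mol
mass = 8.630 × 28.01 = 241.7 g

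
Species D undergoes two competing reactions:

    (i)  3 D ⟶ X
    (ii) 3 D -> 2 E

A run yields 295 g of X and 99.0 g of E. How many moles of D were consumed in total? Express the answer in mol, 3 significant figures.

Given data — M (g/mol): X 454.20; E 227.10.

2.60 mol

n(X) = 295 / 454.20 = 0.6495 mol
n(E) = 99.0 / 227.10 = 0.4359 mol
n(D) via (i) = (3/1)×0.6495 = 1.949 mol
n(D) via (ii) = (3/2)×0.4359 = 0.6539 mol
total n(D) = 1.949 + 0.6539 = 2.603 mol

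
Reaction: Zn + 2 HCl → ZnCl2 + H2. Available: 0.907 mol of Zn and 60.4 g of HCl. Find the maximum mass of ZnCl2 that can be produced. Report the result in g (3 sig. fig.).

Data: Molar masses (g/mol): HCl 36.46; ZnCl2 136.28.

113 g

n(Zn) = 0.9070 mol
n(HCl) = 60.40 / 36.46 = 1.657 mol
n/ν for Zn = 0.9070/1 = 0.9070
n/ν for HCl = 1.657/2 = 0.8285
Smallest n/ν is HCl → limiting reagent.
n(ZnCl2) = (1/2) × 1.657 = 0.8285 mol
mass = 0.8285 × 136.28 = 112.9 g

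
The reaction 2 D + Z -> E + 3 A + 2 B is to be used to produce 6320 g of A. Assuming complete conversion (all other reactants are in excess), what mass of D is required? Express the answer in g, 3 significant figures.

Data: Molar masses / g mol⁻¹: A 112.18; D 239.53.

n(A) = 6320 / 112.18 = 56.34 mol
n(D) = (2/3) × 56.34 = 37.56 mol
mass = 37.56 × 239.53 = 8997 g

9000 g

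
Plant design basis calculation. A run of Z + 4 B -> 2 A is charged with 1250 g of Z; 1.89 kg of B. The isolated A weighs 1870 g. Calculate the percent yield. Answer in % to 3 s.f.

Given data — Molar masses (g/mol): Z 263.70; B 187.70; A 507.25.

73.2 %

n(Z) = 1250 / 263.70 = 4.740 mol
n(B) = 1.890×1000 / 187.70 = 10.07 mol
n/ν → Z: 4.740, B: 2.518; B is limiting.
theoretical n(A) = (2/4) × 10.07 = 5.035 mol → 2554 g
% yield = 1870 / 2554 × 100 = 73.22 %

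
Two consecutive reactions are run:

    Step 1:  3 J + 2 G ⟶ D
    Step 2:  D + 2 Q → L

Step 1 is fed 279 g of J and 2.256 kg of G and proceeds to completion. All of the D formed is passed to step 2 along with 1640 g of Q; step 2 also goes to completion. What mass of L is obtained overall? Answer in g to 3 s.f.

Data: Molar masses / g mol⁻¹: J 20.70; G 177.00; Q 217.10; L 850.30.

Step 1:
n(J) = 279.0 / 20.70 = 13.48 mol
n(G) = 2.256×1000 / 177.00 = 12.75 mol
n/ν for J = 13.48/3 = 4.493
n/ν for G = 12.75/2 = 6.375
Smallest n/ν is J → limiting reagent.
n(D) produced = (1/3) × 13.48 = 4.493 mol
Step 2:
n(D) available = 4.493 mol
n(Q) = 1640 / 217.10 = 7.554 mol
n/ν for D = 4.493/1 = 4.493
n/ν for Q = 7.554/2 = 3.777
Smallest n/ν is Q → limiting reagent.
n(L) = (1/2) × 7.554 = 3.777 mol
mass = 3.777 × 850.30 = 3212 g

3210 g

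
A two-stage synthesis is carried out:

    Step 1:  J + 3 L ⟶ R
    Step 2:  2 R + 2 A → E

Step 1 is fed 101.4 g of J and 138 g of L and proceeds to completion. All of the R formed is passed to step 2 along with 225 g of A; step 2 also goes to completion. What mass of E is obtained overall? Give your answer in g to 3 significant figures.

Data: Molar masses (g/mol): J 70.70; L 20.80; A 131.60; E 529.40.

Step 1:
n(J) = 101.4 / 70.70 = 1.434 mol
n(L) = 138.0 / 20.80 = 6.635 mol
n/ν for J = 1.434/1 = 1.434
n/ν for L = 6.635/3 = 2.212
Smallest n/ν is J → limiting reagent.
n(R) produced = (1/1) × 1.434 = 1.434 mol
Step 2:
n(R) available = 1.434 mol
n(A) = 225.0 / 131.60 = 1.710 mol
n/ν for R = 1.434/2 = 0.7170
n/ν for A = 1.710/2 = 0.8550
Smallest n/ν is R → limiting reagent.
n(E) = (1/2) × 1.434 = 0.7170 mol
mass = 0.7170 × 529.40 = 379.6 g

380 g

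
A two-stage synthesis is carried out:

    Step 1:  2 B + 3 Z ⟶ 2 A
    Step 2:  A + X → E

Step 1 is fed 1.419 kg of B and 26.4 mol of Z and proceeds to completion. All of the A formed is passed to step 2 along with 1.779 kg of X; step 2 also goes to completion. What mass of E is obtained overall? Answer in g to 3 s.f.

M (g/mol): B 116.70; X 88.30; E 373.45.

4540 g

Step 1:
n(B) = 1.419×1000 / 116.70 = 12.16 mol
n(Z) = 26.40 mol
n/ν for B = 12.16/2 = 6.080
n/ν for Z = 26.40/3 = 8.800
Smallest n/ν is B → limiting reagent.
n(A) produced = (2/2) × 12.16 = 12.16 mol
Step 2:
n(A) available = 12.16 mol
n(X) = 1.779×1000 / 88.30 = 20.15 mol
n/ν for A = 12.16/1 = 12.16
n/ν for X = 20.15/1 = 20.15
Smallest n/ν is A → limiting reagent.
n(E) = (1/1) × 12.16 = 12.16 mol
mass = 12.16 × 373.45 = 4541 g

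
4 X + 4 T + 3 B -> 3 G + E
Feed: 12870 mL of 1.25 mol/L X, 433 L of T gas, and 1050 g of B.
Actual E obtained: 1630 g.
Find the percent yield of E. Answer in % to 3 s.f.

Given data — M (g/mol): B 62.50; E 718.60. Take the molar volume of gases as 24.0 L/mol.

56.4 %

n(X) = 1.25 × 12870/1000 = 16.09 mol
n(T) = 433.0 / 24.0 = 18.04 mol
n(B) = 1050 / 62.50 = 16.80 mol
n/ν for X = 16.09/4 = 4.023
n/ν for T = 18.04/4 = 4.510
n/ν for B = 16.80/3 = 5.600
Smallest n/ν is X → limiting reagent.
theoretical n(E) = (1/4) × 16.09 = 4.023 mol → 2891 g
% yield = 1630 / 2891 × 100 = 56.38 %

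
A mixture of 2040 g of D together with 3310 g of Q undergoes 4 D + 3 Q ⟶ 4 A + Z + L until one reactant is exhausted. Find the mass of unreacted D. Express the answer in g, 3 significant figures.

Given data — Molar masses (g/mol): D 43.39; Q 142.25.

694 g

n(D) = 2040 / 43.39 = 47.02 mol
n(Q) = 3310 / 142.25 = 23.27 mol
n/ν for D = 47.02/4 = 11.76
n/ν for Q = 23.27/3 = 7.757
Smallest n/ν is Q → limiting reagent.
D consumed = (4/3) × 23.27 = 31.03 mol
D remaining = 47.02 − 31.03 = 15.99 mol
mass = 15.99 × 43.39 = 693.8 g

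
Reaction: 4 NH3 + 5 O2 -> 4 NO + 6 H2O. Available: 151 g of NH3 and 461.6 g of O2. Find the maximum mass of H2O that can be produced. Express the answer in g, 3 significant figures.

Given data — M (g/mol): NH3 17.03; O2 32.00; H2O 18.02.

n(NH3) = 151.0 / 17.03 = 8.867 mol
n(O2) = 461.6 / 32.00 = 14.43 mol
n/ν for NH3 = 8.867/4 = 2.217
n/ν for O2 = 14.43/5 = 2.886
Smallest n/ν is NH3 → limiting reagent.
n(H2O) = (6/4) × 8.867 = 13.30 mol
mass = 13.30 × 18.02 = 239.7 g

240 g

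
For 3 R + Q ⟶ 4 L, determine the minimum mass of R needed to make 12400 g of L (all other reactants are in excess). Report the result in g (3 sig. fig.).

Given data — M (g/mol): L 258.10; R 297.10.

10700 g

n(L) = 12400 / 258.10 = 48.04 mol
n(R) = (3/4) × 48.04 = 36.03 mol
mass = 36.03 × 297.10 = 10700 g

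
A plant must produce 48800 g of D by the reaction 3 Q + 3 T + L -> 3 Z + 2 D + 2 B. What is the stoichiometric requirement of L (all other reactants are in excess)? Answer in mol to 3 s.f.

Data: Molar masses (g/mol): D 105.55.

231 mol

n(D) = 48800 / 105.55 = 462.3 mol
n(L) = (1/2) × 462.3 = 231.2 mol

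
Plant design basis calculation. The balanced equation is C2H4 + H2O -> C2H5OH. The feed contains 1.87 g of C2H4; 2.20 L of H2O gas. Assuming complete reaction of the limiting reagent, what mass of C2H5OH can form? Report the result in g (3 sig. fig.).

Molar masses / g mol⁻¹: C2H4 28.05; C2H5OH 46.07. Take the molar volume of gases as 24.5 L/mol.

n(C2H4) = 1.870 / 28.05 = 0.06667 mol
n(H2O) = 2.200 / 24.5 = 0.08980 mol
n/ν for C2H4 = 0.06667/1 = 0.06667
n/ν for H2O = 0.08980/1 = 0.08980
Smallest n/ν is C2H4 → limiting reagent.
n(C2H5OH) = (1/1) × 0.06667 = 0.06667 mol
mass = 0.06667 × 46.07 = 3.071 g

3.07 g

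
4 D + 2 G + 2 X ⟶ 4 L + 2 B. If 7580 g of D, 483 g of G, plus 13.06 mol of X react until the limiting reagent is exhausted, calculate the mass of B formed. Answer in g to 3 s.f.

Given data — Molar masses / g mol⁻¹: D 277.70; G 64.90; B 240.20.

n(D) = 7580 / 277.70 = 27.30 mol
n(G) = 483.0 / 64.90 = 7.442 mol
n(X) = 13.06 mol
n/ν → D: 6.825, G: 3.721, X: 6.530; G is limiting.
n(B) = (2/2) × 7.442 = 7.442 mol
mass = 7.442 × 240.20 = 1788 g

1790 g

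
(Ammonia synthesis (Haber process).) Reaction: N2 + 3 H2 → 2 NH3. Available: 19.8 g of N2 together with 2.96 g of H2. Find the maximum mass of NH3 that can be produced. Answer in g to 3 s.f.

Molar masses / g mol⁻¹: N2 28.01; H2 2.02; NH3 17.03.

16.6 g

n(N2) = 19.80 / 28.01 = 0.7069 mol
n(H2) = 2.960 / 2.02 = 1.465 mol
n/ν for N2 = 0.7069/1 = 0.7069
n/ν for H2 = 1.465/3 = 0.4883
Smallest n/ν is H2 → limiting reagent.
n(NH3) = (2/3) × 1.465 = 0.9767 mol
mass = 0.9767 × 17.03 = 16.63 g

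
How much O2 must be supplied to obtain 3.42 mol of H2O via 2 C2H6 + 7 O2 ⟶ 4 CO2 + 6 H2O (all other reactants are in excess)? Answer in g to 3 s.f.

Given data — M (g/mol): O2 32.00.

n(H2O) = 3.420 mol
n(O2) = (7/6) × 3.420 = 3.990 mol
mass = 3.990 × 32.00 = 127.7 g

128 g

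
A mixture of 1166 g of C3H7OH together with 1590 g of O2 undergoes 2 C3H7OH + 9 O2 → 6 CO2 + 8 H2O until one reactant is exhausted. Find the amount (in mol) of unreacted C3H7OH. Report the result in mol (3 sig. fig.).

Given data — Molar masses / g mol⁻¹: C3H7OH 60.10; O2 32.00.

n(C3H7OH) = 1166 / 60.10 = 19.40 mol
n(O2) = 1590 / 32.00 = 49.69 mol
n/ν for C3H7OH = 19.40/2 = 9.700
n/ν for O2 = 49.69/9 = 5.521
Smallest n/ν is O2 → limiting reagent.
C3H7OH consumed = (2/9) × 49.69 = 11.04 mol
C3H7OH remaining = 19.40 − 11.04 = 8.360 mol

8.36 mol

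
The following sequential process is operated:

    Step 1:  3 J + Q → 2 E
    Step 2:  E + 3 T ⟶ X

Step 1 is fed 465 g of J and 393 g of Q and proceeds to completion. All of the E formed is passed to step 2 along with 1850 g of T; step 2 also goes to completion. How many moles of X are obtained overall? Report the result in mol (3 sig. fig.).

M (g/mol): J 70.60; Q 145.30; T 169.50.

3.64 mol

Step 1:
n(J) = 465.0 / 70.60 = 6.586 mol
n(Q) = 393.0 / 145.30 = 2.705 mol
n/ν → J: 2.195, Q: 2.705; J is limiting.
n(E) produced = (2/3) × 6.586 = 4.391 mol
Step 2:
n(E) available = 4.391 mol
n(T) = 1850 / 169.50 = 10.91 mol
n/ν → E: 4.391, T: 3.637; T is limiting.
n(X) = (1/3) × 10.91 = 3.637 mol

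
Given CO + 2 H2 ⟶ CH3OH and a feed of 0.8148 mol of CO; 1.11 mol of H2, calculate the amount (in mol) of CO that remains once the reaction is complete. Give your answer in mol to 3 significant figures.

0.260 mol

n(CO) = 0.8148 mol
n(H2) = 1.110 mol
n/ν for CO = 0.8148/1 = 0.8148
n/ν for H2 = 1.110/2 = 0.5550
Smallest n/ν is H2 → limiting reagent.
CO consumed = (1/2) × 1.110 = 0.5550 mol
CO remaining = 0.8148 − 0.5550 = 0.2598 mol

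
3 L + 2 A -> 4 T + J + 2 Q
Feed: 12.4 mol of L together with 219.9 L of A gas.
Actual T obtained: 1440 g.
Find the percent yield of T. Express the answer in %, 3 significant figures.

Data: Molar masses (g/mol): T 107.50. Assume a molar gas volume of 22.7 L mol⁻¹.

n(L) = 12.40 mol
n(A) = 219.9 / 22.7 = 9.687 mol
n/ν → L: 4.133, A: 4.844; L is limiting.
theoretical n(T) = (4/3) × 12.40 = 16.53 mol → 1777 g
% yield = 1440 / 1777 × 100 = 81.04 %

81.0 %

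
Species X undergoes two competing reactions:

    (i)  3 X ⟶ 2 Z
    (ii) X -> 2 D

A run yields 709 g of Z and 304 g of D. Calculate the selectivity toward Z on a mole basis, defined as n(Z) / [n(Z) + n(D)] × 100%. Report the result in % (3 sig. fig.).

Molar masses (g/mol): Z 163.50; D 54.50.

n(Z) = 709 / 163.50 = 4.336 mol
n(D) = 304 / 54.50 = 5.578 mol
selectivity = 4.336/(4.336+5.578) × 100 = 43.74 %

43.7 %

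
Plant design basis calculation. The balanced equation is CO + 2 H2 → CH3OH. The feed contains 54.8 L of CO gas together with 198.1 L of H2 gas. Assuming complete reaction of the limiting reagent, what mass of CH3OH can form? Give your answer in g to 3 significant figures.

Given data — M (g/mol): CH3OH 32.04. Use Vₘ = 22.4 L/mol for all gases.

78.4 g

n(CO) = 54.80 / 22.4 = 2.446 mol
n(H2) = 198.1 / 22.4 = 8.844 mol
n/ν for CO = 2.446/1 = 2.446
n/ν for H2 = 8.844/2 = 4.422
Smallest n/ν is CO → limiting reagent.
n(CH3OH) = (1/1) × 2.446 = 2.446 mol
mass = 2.446 × 32.04 = 78.37 g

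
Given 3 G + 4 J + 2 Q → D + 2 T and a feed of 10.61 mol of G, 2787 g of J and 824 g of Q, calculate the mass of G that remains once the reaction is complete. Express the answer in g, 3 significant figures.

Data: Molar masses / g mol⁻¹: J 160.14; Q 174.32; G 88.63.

n(G) = 10.61 mol
n(J) = 2787 / 160.14 = 17.40 mol
n(Q) = 824.0 / 174.32 = 4.727 mol
n/ν for G = 10.61/3 = 3.537
n/ν for J = 17.40/4 = 4.350
n/ν for Q = 4.727/2 = 2.364
Smallest n/ν is Q → limiting reagent.
G consumed = (3/2) × 4.727 = 7.091 mol
G remaining = 10.61 − 7.091 = 3.519 mol
mass = 3.519 × 88.63 = 311.9 g

312 g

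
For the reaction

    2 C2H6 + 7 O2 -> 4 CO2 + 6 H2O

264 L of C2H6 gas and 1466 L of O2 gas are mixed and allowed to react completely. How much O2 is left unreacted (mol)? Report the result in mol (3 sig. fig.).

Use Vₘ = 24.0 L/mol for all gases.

22.6 mol

n(C2H6) = 264.0 / 24.0 = 11.00 mol
n(O2) = 1466 / 24.0 = 61.08 mol
n/ν → C2H6: 5.500, O2: 8.726; C2H6 is limiting.
O2 consumed = (7/2) × 11.00 = 38.50 mol
O2 remaining = 61.08 − 38.50 = 22.58 mol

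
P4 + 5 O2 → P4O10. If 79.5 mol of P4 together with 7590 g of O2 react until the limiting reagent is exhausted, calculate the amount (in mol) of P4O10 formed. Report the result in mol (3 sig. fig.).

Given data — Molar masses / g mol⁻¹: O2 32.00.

n(P4) = 79.50 mol
n(O2) = 7590 / 32.00 = 237.2 mol
n/ν → P4: 79.50, O2: 47.44; O2 is limiting.
n(P4O10) = (1/5) × 237.2 = 47.44 mol

47.4 mol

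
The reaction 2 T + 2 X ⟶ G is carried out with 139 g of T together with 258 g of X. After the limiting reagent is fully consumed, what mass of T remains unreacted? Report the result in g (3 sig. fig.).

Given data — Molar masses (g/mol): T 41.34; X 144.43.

65.2 g

n(T) = 139.0 / 41.34 = 3.362 mol
n(X) = 258.0 / 144.43 = 1.786 mol
n/ν for T = 3.362/2 = 1.681
n/ν for X = 1.786/2 = 0.8930
Smallest n/ν is X → limiting reagent.
T consumed = (2/2) × 1.786 = 1.786 mol
T remaining = 3.362 − 1.786 = 1.576 mol
mass = 1.576 × 41.34 = 65.15 g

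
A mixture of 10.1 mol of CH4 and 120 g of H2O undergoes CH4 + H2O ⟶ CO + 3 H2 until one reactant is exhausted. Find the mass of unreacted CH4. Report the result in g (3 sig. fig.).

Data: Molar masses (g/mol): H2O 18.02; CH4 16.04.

55.2 g

n(CH4) = 10.10 mol
n(H2O) = 120.0 / 18.02 = 6.659 mol
n/ν for CH4 = 10.10/1 = 10.10
n/ν for H2O = 6.659/1 = 6.659
Smallest n/ν is H2O → limiting reagent.
CH4 consumed = (1/1) × 6.659 = 6.659 mol
CH4 remaining = 10.10 − 6.659 = 3.441 mol
mass = 3.441 × 16.04 = 55.19 g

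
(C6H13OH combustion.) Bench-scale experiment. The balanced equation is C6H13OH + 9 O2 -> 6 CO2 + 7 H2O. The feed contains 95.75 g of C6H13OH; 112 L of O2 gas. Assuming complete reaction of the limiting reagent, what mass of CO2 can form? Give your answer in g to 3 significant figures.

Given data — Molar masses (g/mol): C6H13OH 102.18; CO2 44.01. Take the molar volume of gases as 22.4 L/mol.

n(C6H13OH) = 95.75 / 102.18 = 0.9371 mol
n(O2) = 112.0 / 22.4 = 5.000 mol
n/ν for C6H13OH = 0.9371/1 = 0.9371
n/ν for O2 = 5.000/9 = 0.5556
Smallest n/ν is O2 → limiting reagent.
n(CO2) = (6/9) × 5.000 = 3.333 mol
mass = 3.333 × 44.01 = 146.7 g

147 g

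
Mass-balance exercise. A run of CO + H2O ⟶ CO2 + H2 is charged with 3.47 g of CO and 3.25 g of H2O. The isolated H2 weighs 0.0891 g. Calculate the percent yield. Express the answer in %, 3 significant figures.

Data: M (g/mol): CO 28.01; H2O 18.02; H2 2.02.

n(CO) = 3.470 / 28.01 = 0.1239 mol
n(H2O) = 3.250 / 18.02 = 0.1804 mol
n/ν → CO: 0.1239, H2O: 0.1804; CO is limiting.
theoretical n(H2) = (1/1) × 0.1239 = 0.1239 mol → 0.2503 g
% yield = 0.0891 / 0.2503 × 100 = 35.60 %

35.6 %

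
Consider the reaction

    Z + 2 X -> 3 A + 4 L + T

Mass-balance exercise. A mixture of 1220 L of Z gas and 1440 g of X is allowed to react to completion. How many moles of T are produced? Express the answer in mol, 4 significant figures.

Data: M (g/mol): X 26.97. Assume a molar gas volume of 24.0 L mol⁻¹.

26.70 mol

n(Z) = 1220 / 24.0 = 50.83 mol
n(X) = 1440 / 26.97 = 53.39 mol
n/ν → Z: 50.83, X: 26.70; X is limiting.
n(T) = (1/2) × 53.39 = 26.70 mol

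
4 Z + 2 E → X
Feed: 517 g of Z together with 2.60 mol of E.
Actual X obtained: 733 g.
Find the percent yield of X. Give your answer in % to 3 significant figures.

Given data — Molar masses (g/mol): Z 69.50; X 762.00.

n(Z) = 517.0 / 69.50 = 7.439 mol
n(E) = 2.600 mol
n/ν for Z = 7.439/4 = 1.860
n/ν for E = 2.600/2 = 1.300
Smallest n/ν is E → limiting reagent.
theoretical n(X) = (1/2) × 2.600 = 1.300 mol → 990.6 g
% yield = 733 / 990.6 × 100 = 74.00 %

74.0 %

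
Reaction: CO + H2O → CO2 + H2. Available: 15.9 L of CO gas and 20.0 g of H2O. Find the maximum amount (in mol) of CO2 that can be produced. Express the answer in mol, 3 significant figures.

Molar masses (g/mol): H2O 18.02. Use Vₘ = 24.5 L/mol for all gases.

0.649 mol

n(CO) = 15.90 / 24.5 = 0.6490 mol
n(H2O) = 20.00 / 18.02 = 1.110 mol
n/ν for CO = 0.6490/1 = 0.6490
n/ν for H2O = 1.110/1 = 1.110
Smallest n/ν is CO → limiting reagent.
n(CO2) = (1/1) × 0.6490 = 0.6490 mol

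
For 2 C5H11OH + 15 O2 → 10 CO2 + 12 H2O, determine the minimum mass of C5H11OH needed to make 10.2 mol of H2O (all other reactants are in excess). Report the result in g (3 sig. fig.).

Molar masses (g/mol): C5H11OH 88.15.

n(H2O) = 10.20 mol
n(C5H11OH) = (2/12) × 10.20 = 1.700 mol
mass = 1.700 × 88.15 = 149.9 g

150 g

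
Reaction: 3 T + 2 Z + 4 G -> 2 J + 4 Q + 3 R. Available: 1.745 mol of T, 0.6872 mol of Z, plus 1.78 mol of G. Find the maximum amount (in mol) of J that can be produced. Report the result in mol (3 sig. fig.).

n(T) = 1.745 mol
n(Z) = 0.6872 mol
n(G) = 1.780 mol
n/ν for T = 1.745/3 = 0.5817
n/ν for Z = 0.6872/2 = 0.3436
n/ν for G = 1.780/4 = 0.4450
Smallest n/ν is Z → limiting reagent.
n(J) = (2/2) × 0.6872 = 0.6872 mol

0.687 mol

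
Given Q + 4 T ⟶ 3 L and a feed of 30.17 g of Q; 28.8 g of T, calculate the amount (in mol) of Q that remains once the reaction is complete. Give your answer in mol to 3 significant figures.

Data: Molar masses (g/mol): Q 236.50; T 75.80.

0.0326 mol

n(Q) = 30.17 / 236.50 = 0.1276 mol
n(T) = 28.80 / 75.80 = 0.3799 mol
n/ν for Q = 0.1276/1 = 0.1276
n/ν for T = 0.3799/4 = 0.09498
Smallest n/ν is T → limiting reagent.
Q consumed = (1/4) × 0.3799 = 0.09498 mol
Q remaining = 0.1276 − 0.09498 = 0.03262 mol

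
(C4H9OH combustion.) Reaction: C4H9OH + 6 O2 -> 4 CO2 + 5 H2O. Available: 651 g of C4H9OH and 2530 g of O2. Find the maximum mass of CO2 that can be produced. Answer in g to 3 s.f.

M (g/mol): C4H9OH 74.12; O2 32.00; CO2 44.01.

1550 g

n(C4H9OH) = 651.0 / 74.12 = 8.783 mol
n(O2) = 2530 / 32.00 = 79.06 mol
n/ν → C4H9OH: 8.783, O2: 13.18; C4H9OH is limiting.
n(CO2) = (4/1) × 8.783 = 35.13 mol
mass = 35.13 × 44.01 = 1546 g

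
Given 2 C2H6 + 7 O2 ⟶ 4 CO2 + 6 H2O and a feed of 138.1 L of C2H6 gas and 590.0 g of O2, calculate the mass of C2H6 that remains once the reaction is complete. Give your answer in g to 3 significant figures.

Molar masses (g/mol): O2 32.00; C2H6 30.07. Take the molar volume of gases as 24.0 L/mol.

14.6 g

n(C2H6) = 138.1 / 24.0 = 5.754 mol
n(O2) = 590.0 / 32.00 = 18.44 mol
n/ν → C2H6: 2.877, O2: 2.634; O2 is limiting.
C2H6 consumed = (2/7) × 18.44 = 5.269 mol
C2H6 remaining = 5.754 − 5.269 = 0.4850 mol
mass = 0.4850 × 30.07 = 14.58 g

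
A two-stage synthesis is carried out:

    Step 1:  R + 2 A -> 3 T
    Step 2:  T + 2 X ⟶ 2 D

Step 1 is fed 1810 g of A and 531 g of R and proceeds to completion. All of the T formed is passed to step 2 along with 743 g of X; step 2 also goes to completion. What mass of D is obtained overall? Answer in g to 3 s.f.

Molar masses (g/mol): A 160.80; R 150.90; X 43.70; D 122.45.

2080 g

Step 1:
n(A) = 1810 / 160.80 = 11.26 mol
n(R) = 531.0 / 150.90 = 3.519 mol
n/ν for A = 11.26/2 = 5.630
n/ν for R = 3.519/1 = 3.519
Smallest n/ν is R → limiting reagent.
n(T) produced = (3/1) × 3.519 = 10.56 mol
Step 2:
n(T) available = 10.56 mol
n(X) = 743.0 / 43.70 = 17.00 mol
n/ν for T = 10.56/1 = 10.56
n/ν for X = 17.00/2 = 8.500
Smallest n/ν is X → limiting reagent.
n(D) = (2/2) × 17.00 = 17.00 mol
mass = 17.00 × 122.45 = 2082 g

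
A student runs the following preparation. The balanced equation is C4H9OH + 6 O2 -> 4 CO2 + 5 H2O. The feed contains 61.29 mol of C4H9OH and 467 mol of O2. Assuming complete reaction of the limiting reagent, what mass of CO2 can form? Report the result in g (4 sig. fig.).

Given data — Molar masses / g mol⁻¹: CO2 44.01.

n(C4H9OH) = 61.29 mol
n(O2) = 467.0 mol
n/ν for C4H9OH = 61.29/1 = 61.29
n/ν for O2 = 467.0/6 = 77.83
Smallest n/ν is C4H9OH → limiting reagent.
n(CO2) = (4/1) × 61.29 = 245.2 mol
mass = 245.2 × 44.01 = 10790 g

10790 g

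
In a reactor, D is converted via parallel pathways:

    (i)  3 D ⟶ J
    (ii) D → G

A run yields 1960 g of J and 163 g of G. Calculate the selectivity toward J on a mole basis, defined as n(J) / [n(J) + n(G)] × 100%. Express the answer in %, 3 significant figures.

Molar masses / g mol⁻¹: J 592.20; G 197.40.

80.0 %

n(J) = 1960 / 592.20 = 3.310 mol
n(G) = 163 / 197.40 = 0.8257 mol
selectivity = 3.310/(3.310+0.8257) × 100 = 80.03 %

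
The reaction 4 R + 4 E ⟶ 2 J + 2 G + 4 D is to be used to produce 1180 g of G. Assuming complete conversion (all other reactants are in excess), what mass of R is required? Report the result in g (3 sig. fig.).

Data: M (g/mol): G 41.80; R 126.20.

n(G) = 1180 / 41.80 = 28.23 mol
n(R) = (4/2) × 28.23 = 56.46 mol
mass = 56.46 × 126.20 = 7125 g

7130 g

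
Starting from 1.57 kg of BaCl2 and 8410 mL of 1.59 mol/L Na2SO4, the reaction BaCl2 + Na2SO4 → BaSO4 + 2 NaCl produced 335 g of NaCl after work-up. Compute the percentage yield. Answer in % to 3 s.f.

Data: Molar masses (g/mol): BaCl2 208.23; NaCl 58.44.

38.0 %

n(BaCl2) = 1.570×1000 / 208.23 = 7.540 mol
n(Na2SO4) = 1.59 × 8410/1000 = 13.37 mol
n/ν for BaCl2 = 7.540/1 = 7.540
n/ν for Na2SO4 = 13.37/1 = 13.37
Smallest n/ν is BaCl2 → limiting reagent.
theoretical n(NaCl) = (2/1) × 7.540 = 15.08 mol → 881.3 g
% yield = 335 / 881.3 × 100 = 38.01 %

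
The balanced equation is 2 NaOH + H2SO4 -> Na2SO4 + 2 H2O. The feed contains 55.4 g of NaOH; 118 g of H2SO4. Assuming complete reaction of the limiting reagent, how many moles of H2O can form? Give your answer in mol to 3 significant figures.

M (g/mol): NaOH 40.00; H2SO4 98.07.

1.39 mol

n(NaOH) = 55.40 / 40.00 = 1.385 mol
n(H2SO4) = 118.0 / 98.07 = 1.203 mol
n/ν for NaOH = 1.385/2 = 0.6925
n/ν for H2SO4 = 1.203/1 = 1.203
Smallest n/ν is NaOH → limiting reagent.
n(H2O) = (2/2) × 1.385 = 1.385 mol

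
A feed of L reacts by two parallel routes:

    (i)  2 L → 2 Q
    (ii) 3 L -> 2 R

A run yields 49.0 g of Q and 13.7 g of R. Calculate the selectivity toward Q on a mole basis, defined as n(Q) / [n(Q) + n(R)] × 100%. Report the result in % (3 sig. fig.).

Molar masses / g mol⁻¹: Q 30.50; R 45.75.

n(Q) = 49.0 / 30.50 = 1.607 mol
n(R) = 13.7 / 45.75 = 0.2995 mol
selectivity = 1.607/(1.607+0.2995) × 100 = 84.29 %

84.3 %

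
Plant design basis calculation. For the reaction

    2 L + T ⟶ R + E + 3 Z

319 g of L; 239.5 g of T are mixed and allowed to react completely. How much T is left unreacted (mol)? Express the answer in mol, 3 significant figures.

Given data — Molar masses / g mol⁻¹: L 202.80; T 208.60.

n(L) = 319.0 / 202.80 = 1.573 mol
n(T) = 239.5 / 208.60 = 1.148 mol
n/ν → L: 0.7865, T: 1.148; L is limiting.
T consumed = (1/2) × 1.573 = 0.7865 mol
T remaining = 1.148 − 0.7865 = 0.3615 mol

0.362 mol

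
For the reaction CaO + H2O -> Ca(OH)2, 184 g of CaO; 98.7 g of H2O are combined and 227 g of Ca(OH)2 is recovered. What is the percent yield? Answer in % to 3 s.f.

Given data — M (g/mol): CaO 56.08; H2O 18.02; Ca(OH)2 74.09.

93.4 %

n(CaO) = 184.0 / 56.08 = 3.281 mol
n(H2O) = 98.70 / 18.02 = 5.477 mol
n/ν for CaO = 3.281/1 = 3.281
n/ν for H2O = 5.477/1 = 5.477
Smallest n/ν is CaO → limiting reagent.
theoretical n(Ca(OH)2) = (1/1) × 3.281 = 3.281 mol → 243.1 g
% yield = 227 / 243.1 × 100 = 93.38 %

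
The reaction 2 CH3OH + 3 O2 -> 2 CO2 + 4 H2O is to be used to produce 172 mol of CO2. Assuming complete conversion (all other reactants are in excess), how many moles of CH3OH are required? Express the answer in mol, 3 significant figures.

n(CO2) = 172.0 mol
n(CH3OH) = (2/2) × 172.0 = 172.0 mol

172 mol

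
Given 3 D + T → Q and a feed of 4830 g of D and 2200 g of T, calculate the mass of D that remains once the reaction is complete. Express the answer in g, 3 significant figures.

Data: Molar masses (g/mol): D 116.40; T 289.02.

2170 g

n(D) = 4830 / 116.40 = 41.49 mol
n(T) = 2200 / 289.02 = 7.612 mol
n/ν → D: 13.83, T: 7.612; T is limiting.
D consumed = (3/1) × 7.612 = 22.84 mol
D remaining = 41.49 − 22.84 = 18.65 mol
mass = 18.65 × 116.40 = 2171 g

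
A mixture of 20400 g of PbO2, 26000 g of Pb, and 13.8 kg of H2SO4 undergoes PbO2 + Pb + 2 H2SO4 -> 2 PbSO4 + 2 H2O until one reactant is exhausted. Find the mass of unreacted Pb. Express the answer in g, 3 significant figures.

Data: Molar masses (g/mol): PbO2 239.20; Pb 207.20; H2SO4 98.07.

11400 g

n(PbO2) = 20400 / 239.20 = 85.28 mol
n(Pb) = 26000 / 207.20 = 125.5 mol
n(H2SO4) = 13.80×1000 / 98.07 = 140.7 mol
n/ν for PbO2 = 85.28/1 = 85.28
n/ν for Pb = 125.5/1 = 125.5
n/ν for H2SO4 = 140.7/2 = 70.35
Smallest n/ν is H2SO4 → limiting reagent.
Pb consumed = (1/2) × 140.7 = 70.35 mol
Pb remaining = 125.5 − 70.35 = 55.15 mol
mass = 55.15 × 207.20 = 11430 g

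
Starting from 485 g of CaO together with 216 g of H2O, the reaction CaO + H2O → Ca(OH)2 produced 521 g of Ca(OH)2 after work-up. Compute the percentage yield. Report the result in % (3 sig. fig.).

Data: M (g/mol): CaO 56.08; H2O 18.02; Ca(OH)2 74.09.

81.3 %

n(CaO) = 485.0 / 56.08 = 8.648 mol
n(H2O) = 216.0 / 18.02 = 11.99 mol
n/ν → CaO: 8.648, H2O: 11.99; CaO is limiting.
theoretical n(Ca(OH)2) = (1/1) × 8.648 = 8.648 mol → 640.7 g
% yield = 521 / 640.7 × 100 = 81.32 %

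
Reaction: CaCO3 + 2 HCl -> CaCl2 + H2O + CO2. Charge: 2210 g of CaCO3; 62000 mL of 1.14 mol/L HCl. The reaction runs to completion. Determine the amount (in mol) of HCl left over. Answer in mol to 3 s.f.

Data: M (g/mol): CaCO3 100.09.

26.5 mol

n(CaCO3) = 2210 / 100.09 = 22.08 mol
n(HCl) = 1.14 × 62000/1000 = 70.68 mol
n/ν for CaCO3 = 22.08/1 = 22.08
n/ν for HCl = 70.68/2 = 35.34
Smallest n/ν is CaCO3 → limiting reagent.
HCl consumed = (2/1) × 22.08 = 44.16 mol
HCl remaining = 70.68 − 44.16 = 26.52 mol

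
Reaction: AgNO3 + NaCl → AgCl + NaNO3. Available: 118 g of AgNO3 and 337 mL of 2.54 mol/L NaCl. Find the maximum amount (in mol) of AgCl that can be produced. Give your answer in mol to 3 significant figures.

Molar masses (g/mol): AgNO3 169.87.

0.695 mol

n(AgNO3) = 118.0 / 169.87 = 0.6946 mol
n(NaCl) = 2.54 × 337.0/1000 = 0.8560 mol
n/ν → AgNO3: 0.6946, NaCl: 0.8560; AgNO3 is limiting.
n(AgCl) = (1/1) × 0.6946 = 0.6946 mol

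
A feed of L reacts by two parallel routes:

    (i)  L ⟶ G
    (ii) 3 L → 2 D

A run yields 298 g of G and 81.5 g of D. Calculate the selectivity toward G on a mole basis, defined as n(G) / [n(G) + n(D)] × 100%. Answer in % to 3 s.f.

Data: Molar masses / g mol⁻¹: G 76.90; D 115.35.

84.6 %

n(G) = 298 / 76.90 = 3.875 mol
n(D) = 81.5 / 115.35 = 0.7065 mol
selectivity = 3.875/(3.875+0.7065) × 100 = 84.58 %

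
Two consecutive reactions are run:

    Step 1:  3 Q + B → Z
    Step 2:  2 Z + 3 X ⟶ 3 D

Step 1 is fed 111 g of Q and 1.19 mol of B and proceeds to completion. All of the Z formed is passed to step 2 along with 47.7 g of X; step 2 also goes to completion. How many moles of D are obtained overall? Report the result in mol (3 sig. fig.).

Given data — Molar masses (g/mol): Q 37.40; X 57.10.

0.835 mol

Step 1:
n(Q) = 111.0 / 37.40 = 2.968 mol
n(B) = 1.190 mol
n/ν for Q = 2.968/3 = 0.9893
n/ν for B = 1.190/1 = 1.190
Smallest n/ν is Q → limiting reagent.
n(Z) produced = (1/3) × 2.968 = 0.9893 mol
Step 2:
n(Z) available = 0.9893 mol
n(X) = 47.70 / 57.10 = 0.8354 mol
n/ν for Z = 0.9893/2 = 0.4947
n/ν for X = 0.8354/3 = 0.2785
Smallest n/ν is X → limiting reagent.
n(D) = (3/3) × 0.8354 = 0.8354 mol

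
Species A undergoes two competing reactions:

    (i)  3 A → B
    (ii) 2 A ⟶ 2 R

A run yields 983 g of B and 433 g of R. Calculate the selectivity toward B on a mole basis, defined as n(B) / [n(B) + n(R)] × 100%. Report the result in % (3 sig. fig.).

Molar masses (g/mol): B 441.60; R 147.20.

n(B) = 983 / 441.60 = 2.226 mol
n(R) = 433 / 147.20 = 2.942 mol
selectivity = 2.226/(2.226+2.942) × 100 = 43.07 %

43.1 %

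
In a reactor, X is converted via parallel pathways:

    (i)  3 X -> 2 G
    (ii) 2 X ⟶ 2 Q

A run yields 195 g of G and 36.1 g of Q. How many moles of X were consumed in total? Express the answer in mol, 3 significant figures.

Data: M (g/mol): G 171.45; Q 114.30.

2.02 mol

n(G) = 195 / 171.45 = 1.137 mol
n(Q) = 36.1 / 114.30 = 0.3158 mol
n(X) via (i) = (3/2)×1.137 = 1.706 mol
n(X) via (ii) = (2/2)×0.3158 = 0.3158 mol
total n(X) = 1.706 + 0.3158 = 2.022 mol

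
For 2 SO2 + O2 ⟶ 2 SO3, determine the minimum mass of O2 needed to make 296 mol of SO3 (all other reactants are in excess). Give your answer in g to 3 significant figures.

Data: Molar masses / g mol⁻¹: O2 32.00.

n(SO3) = 296.0 mol
n(O2) = (1/2) × 296.0 = 148.0 mol
mass = 148.0 × 32.00 = 4736 g

4740 g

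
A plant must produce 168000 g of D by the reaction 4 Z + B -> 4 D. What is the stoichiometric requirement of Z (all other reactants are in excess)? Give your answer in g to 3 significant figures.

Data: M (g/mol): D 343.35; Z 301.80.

n(D) = 168000 / 343.35 = 489.3 mol
n(Z) = (4/4) × 489.3 = 489.3 mol
mass = 489.3 × 301.80 = 147700 g

148000 g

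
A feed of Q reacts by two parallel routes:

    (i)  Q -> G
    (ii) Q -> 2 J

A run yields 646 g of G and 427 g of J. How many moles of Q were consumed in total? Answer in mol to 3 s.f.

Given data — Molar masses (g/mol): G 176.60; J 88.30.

n(G) = 646 / 176.60 = 3.658 mol
n(J) = 427 / 88.30 = 4.836 mol
n(Q) via (i) = (1/1)×3.658 = 3.658 mol
n(Q) via (ii) = (1/2)×4.836 = 2.418 mol
total n(Q) = 3.658 + 2.418 = 6.076 mol

6.08 mol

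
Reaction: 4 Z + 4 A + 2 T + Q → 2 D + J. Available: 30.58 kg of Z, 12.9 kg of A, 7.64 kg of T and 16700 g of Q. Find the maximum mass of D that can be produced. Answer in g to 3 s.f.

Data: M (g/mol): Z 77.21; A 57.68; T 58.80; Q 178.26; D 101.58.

n(Z) = 30.58×1000 / 77.21 = 396.1 mol
n(A) = 12.90×1000 / 57.68 = 223.6 mol
n(T) = 7.640×1000 / 58.80 = 129.9 mol
n(Q) = 16700 / 178.26 = 93.68 mol
n/ν → Z: 99.03, A: 55.90, T: 64.95, Q: 93.68; A is limiting.
n(D) = (2/4) × 223.6 = 111.8 mol
mass = 111.8 × 101.58 = 11360 g

11400 g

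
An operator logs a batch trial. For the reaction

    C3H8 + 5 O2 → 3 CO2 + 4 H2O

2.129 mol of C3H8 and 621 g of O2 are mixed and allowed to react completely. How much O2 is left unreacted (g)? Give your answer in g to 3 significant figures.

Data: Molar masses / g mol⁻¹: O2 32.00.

n(C3H8) = 2.129 mol
n(O2) = 621.0 / 32.00 = 19.41 mol
n/ν for C3H8 = 2.129/1 = 2.129
n/ν for O2 = 19.41/5 = 3.882
Smallest n/ν is C3H8 → limiting reagent.
O2 consumed = (5/1) × 2.129 = 10.65 mol
O2 remaining = 19.41 − 10.65 = 8.760 mol
mass = 8.760 × 32.00 = 280.3 g

280 g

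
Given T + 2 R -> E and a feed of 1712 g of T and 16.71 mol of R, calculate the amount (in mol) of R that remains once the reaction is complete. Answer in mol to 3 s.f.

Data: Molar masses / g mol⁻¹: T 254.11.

3.24 mol

n(T) = 1712 / 254.11 = 6.737 mol
n(R) = 16.71 mol
n/ν → T: 6.737, R: 8.355; T is limiting.
R consumed = (2/1) × 6.737 = 13.47 mol
R remaining = 16.71 − 13.47 = 3.240 mol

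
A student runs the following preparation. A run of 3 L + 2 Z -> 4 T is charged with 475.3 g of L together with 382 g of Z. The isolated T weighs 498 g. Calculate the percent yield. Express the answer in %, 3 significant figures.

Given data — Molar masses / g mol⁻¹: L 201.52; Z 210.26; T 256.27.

n(L) = 475.3 / 201.52 = 2.359 mol
n(Z) = 382.0 / 210.26 = 1.817 mol
n/ν → L: 0.7863, Z: 0.9085; L is limiting.
theoretical n(T) = (4/3) × 2.359 = 3.145 mol → 806.0 g
% yield = 498 / 806.0 × 100 = 61.79 %

61.8 %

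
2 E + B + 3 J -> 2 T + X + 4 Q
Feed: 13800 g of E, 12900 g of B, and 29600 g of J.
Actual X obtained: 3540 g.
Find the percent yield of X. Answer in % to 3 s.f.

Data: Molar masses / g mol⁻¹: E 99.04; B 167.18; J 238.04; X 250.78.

n(E) = 13800 / 99.04 = 139.3 mol
n(B) = 12900 / 167.18 = 77.16 mol
n(J) = 29600 / 238.04 = 124.3 mol
n/ν → E: 69.65, B: 77.16, J: 41.43; J is limiting.
theoretical n(X) = (1/3) × 124.3 = 41.43 mol → 10390 g
% yield = 3540 / 10390 × 100 = 34.07 %

34.1 %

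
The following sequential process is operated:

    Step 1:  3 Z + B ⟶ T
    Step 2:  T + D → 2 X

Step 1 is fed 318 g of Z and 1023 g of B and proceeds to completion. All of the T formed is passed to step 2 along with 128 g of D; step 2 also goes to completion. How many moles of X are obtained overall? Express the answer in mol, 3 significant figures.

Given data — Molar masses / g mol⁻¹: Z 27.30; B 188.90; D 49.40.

5.18 mol

Step 1:
n(Z) = 318.0 / 27.30 = 11.65 mol
n(B) = 1023 / 188.90 = 5.416 mol
n/ν for Z = 11.65/3 = 3.883
n/ν for B = 5.416/1 = 5.416
Smallest n/ν is Z → limiting reagent.
n(T) produced = (1/3) × 11.65 = 3.883 mol
Step 2:
n(T) available = 3.883 mol
n(D) = 128.0 / 49.40 = 2.591 mol
n/ν for T = 3.883/1 = 3.883
n/ν for D = 2.591/1 = 2.591
Smallest n/ν is D → limiting reagent.
n(X) = (2/1) × 2.591 = 5.182 mol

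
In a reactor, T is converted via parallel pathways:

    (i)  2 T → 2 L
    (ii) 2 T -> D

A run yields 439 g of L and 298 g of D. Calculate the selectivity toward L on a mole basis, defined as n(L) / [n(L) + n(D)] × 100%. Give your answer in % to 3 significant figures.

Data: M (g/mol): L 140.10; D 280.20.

n(L) = 439 / 140.10 = 3.133 mol
n(D) = 298 / 280.20 = 1.064 mol
selectivity = 3.133/(3.133+1.064) × 100 = 74.65 %

74.7 %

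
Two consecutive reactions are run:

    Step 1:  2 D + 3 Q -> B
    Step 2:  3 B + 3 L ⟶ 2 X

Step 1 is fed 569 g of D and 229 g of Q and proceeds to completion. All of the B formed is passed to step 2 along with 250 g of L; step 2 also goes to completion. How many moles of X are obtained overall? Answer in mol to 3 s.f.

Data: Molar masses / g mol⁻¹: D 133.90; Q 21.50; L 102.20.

1.42 mol

Step 1:
n(D) = 569.0 / 133.90 = 4.249 mol
n(Q) = 229.0 / 21.50 = 10.65 mol
n/ν for D = 4.249/2 = 2.125
n/ν for Q = 10.65/3 = 3.550
Smallest n/ν is D → limiting reagent.
n(B) produced = (1/2) × 4.249 = 2.125 mol
Step 2:
n(B) available = 2.125 mol
n(L) = 250.0 / 102.20 = 2.446 mol
n/ν for B = 2.125/3 = 0.7083
n/ν for L = 2.446/3 = 0.8153
Smallest n/ν is B → limiting reagent.
n(X) = (2/3) × 2.125 = 1.417 mol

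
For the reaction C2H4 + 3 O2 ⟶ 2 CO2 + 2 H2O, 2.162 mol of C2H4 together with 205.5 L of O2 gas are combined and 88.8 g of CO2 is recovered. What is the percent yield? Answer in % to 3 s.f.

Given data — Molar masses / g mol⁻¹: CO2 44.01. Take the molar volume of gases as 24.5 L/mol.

46.7 %

n(C2H4) = 2.162 mol
n(O2) = 205.5 / 24.5 = 8.388 mol
n/ν → C2H4: 2.162, O2: 2.796; C2H4 is limiting.
theoretical n(CO2) = (2/1) × 2.162 = 4.324 mol → 190.3 g
% yield = 88.8 / 190.3 × 100 = 46.66 %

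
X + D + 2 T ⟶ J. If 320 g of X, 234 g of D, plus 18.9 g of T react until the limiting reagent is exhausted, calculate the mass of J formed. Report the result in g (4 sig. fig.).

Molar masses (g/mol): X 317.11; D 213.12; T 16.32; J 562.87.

n(X) = 320.0 / 317.11 = 1.009 mol
n(D) = 234.0 / 213.12 = 1.098 mol
n(T) = 18.90 / 16.32 = 1.158 mol
n/ν → X: 1.009, D: 1.098, T: 0.5790; T is limiting.
n(J) = (1/2) × 1.158 = 0.5790 mol
mass = 0.5790 × 562.87 = 325.9 g

325.9 g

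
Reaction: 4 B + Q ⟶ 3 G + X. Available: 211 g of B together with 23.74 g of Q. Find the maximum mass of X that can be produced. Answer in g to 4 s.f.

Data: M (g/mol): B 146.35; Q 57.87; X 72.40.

26.10 g

n(B) = 211.0 / 146.35 = 1.442 mol
n(Q) = 23.74 / 57.87 = 0.4102 mol
n/ν → B: 0.3605, Q: 0.4102; B is limiting.
n(X) = (1/4) × 1.442 = 0.3605 mol
mass = 0.3605 × 72.40 = 26.10 g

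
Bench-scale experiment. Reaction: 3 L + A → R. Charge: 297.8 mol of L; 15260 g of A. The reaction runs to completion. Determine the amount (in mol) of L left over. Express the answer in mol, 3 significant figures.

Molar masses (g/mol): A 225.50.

94.8 mol

n(L) = 297.8 mol
n(A) = 15260 / 225.50 = 67.67 mol
n/ν for L = 297.8/3 = 99.27
n/ν for A = 67.67/1 = 67.67
Smallest n/ν is A → limiting reagent.
L consumed = (3/1) × 67.67 = 203.0 mol
L remaining = 297.8 − 203.0 = 94.80 mol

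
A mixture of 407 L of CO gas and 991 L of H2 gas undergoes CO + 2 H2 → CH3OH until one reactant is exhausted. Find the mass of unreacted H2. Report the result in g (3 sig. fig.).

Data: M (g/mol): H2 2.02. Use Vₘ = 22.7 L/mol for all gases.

15.8 g

n(CO) = 407.0 / 22.7 = 17.93 mol
n(H2) = 991.0 / 22.7 = 43.66 mol
n/ν for CO = 17.93/1 = 17.93
n/ν for H2 = 43.66/2 = 21.83
Smallest n/ν is CO → limiting reagent.
H2 consumed = (2/1) × 17.93 = 35.86 mol
H2 remaining = 43.66 − 35.86 = 7.800 mol
mass = 7.800 × 2.02 = 15.76 g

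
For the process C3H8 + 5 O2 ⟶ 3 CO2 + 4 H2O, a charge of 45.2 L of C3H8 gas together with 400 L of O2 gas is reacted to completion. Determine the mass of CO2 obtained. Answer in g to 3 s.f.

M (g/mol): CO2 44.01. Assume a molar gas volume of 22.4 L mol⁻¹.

266 g

n(C3H8) = 45.20 / 22.4 = 2.018 mol
n(O2) = 400.0 / 22.4 = 17.86 mol
n/ν for C3H8 = 2.018/1 = 2.018
n/ν for O2 = 17.86/5 = 3.572
Smallest n/ν is C3H8 → limiting reagent.
n(CO2) = (3/1) × 2.018 = 6.054 mol
mass = 6.054 × 44.01 = 266.4 g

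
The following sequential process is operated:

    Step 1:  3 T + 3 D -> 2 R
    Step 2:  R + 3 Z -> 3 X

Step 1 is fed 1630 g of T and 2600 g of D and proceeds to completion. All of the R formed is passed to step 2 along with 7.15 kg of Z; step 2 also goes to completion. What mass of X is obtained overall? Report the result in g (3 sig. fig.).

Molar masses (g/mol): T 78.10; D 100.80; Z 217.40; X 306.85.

10100 g

Step 1:
n(T) = 1630 / 78.10 = 20.87 mol
n(D) = 2600 / 100.80 = 25.79 mol
n/ν → T: 6.957, D: 8.597; T is limiting.
n(R) produced = (2/3) × 20.87 = 13.91 mol
Step 2:
n(R) available = 13.91 mol
n(Z) = 7.150×1000 / 217.40 = 32.89 mol
n/ν → R: 13.91, Z: 10.96; Z is limiting.
n(X) = (3/3) × 32.89 = 32.89 mol
mass = 32.89 × 306.85 = 10090 g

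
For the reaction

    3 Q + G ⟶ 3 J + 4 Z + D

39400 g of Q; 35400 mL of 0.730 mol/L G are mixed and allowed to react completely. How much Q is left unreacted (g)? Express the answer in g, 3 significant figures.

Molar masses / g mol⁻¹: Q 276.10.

18000 g

n(Q) = 39400 / 276.10 = 142.7 mol
n(G) = 0.730 × 35400/1000 = 25.84 mol
n/ν for Q = 142.7/3 = 47.57
n/ν for G = 25.84/1 = 25.84
Smallest n/ν is G → limiting reagent.
Q consumed = (3/1) × 25.84 = 77.52 mol
Q remaining = 142.7 − 77.52 = 65.18 mol
mass = 65.18 × 276.10 = 18000 g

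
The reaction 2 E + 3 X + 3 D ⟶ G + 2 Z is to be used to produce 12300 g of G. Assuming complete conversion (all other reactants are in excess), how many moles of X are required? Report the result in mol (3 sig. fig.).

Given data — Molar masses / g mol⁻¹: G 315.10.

117 mol

n(G) = 12300 / 315.10 = 39.04 mol
n(X) = (3/1) × 39.04 = 117.1 mol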